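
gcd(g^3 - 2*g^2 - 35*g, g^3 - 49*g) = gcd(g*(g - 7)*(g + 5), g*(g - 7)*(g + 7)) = g^2 - 7*g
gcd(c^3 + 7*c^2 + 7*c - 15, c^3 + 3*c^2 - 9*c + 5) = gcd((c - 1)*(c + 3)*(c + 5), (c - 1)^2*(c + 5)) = c^2 + 4*c - 5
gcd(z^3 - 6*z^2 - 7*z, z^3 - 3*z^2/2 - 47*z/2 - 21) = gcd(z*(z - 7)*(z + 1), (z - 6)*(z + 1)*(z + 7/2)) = z + 1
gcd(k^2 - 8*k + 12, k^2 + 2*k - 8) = k - 2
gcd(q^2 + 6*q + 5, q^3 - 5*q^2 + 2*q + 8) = q + 1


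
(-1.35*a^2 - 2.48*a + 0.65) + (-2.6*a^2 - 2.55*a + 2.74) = -3.95*a^2 - 5.03*a + 3.39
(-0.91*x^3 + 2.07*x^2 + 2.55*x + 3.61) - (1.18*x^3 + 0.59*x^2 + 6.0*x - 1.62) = -2.09*x^3 + 1.48*x^2 - 3.45*x + 5.23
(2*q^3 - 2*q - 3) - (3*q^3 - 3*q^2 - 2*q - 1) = -q^3 + 3*q^2 - 2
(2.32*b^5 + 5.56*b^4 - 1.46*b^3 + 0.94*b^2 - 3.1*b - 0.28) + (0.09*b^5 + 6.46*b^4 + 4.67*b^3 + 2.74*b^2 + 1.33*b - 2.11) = 2.41*b^5 + 12.02*b^4 + 3.21*b^3 + 3.68*b^2 - 1.77*b - 2.39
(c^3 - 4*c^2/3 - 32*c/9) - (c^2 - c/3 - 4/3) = c^3 - 7*c^2/3 - 29*c/9 + 4/3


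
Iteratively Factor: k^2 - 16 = (k - 4)*(k + 4)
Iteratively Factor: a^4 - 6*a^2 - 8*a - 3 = (a - 3)*(a^3 + 3*a^2 + 3*a + 1) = (a - 3)*(a + 1)*(a^2 + 2*a + 1) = (a - 3)*(a + 1)^2*(a + 1)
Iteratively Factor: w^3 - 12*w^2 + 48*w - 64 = (w - 4)*(w^2 - 8*w + 16) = (w - 4)^2*(w - 4)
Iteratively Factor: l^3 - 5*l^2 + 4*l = (l - 4)*(l^2 - l) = (l - 4)*(l - 1)*(l)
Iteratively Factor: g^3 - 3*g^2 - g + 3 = (g - 1)*(g^2 - 2*g - 3) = (g - 1)*(g + 1)*(g - 3)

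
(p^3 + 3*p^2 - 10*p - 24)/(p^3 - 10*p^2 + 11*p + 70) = (p^2 + p - 12)/(p^2 - 12*p + 35)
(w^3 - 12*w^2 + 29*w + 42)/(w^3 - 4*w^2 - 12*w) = (w^2 - 6*w - 7)/(w*(w + 2))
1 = 1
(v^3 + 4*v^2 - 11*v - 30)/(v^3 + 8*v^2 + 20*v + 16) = (v^2 + 2*v - 15)/(v^2 + 6*v + 8)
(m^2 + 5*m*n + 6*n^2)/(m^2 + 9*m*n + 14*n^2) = (m + 3*n)/(m + 7*n)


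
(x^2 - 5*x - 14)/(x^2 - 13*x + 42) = (x + 2)/(x - 6)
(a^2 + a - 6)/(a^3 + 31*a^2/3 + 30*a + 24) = 3*(a - 2)/(3*a^2 + 22*a + 24)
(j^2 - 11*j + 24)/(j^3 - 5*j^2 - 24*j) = (j - 3)/(j*(j + 3))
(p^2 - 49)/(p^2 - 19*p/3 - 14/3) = 3*(p + 7)/(3*p + 2)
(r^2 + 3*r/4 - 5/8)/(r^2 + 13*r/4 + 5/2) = (r - 1/2)/(r + 2)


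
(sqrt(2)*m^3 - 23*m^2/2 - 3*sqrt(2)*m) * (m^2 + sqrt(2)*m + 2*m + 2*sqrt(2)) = sqrt(2)*m^5 - 19*m^4/2 + 2*sqrt(2)*m^4 - 29*sqrt(2)*m^3/2 - 19*m^3 - 29*sqrt(2)*m^2 - 6*m^2 - 12*m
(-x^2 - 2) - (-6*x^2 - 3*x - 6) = 5*x^2 + 3*x + 4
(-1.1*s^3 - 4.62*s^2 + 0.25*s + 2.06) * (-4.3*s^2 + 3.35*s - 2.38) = 4.73*s^5 + 16.181*s^4 - 13.934*s^3 + 2.9751*s^2 + 6.306*s - 4.9028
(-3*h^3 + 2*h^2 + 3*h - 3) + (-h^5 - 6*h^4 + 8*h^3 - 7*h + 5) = -h^5 - 6*h^4 + 5*h^3 + 2*h^2 - 4*h + 2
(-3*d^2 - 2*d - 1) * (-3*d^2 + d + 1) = 9*d^4 + 3*d^3 - 2*d^2 - 3*d - 1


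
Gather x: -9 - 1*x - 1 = -x - 10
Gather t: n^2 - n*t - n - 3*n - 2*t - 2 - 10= n^2 - 4*n + t*(-n - 2) - 12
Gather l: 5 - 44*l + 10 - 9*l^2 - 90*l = -9*l^2 - 134*l + 15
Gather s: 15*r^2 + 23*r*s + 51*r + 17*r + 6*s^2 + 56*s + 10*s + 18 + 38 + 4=15*r^2 + 68*r + 6*s^2 + s*(23*r + 66) + 60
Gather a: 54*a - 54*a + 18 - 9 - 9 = 0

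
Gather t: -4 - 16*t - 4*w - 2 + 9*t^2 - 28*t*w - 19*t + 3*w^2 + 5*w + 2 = 9*t^2 + t*(-28*w - 35) + 3*w^2 + w - 4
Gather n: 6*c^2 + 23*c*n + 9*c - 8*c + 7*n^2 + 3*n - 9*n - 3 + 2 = 6*c^2 + c + 7*n^2 + n*(23*c - 6) - 1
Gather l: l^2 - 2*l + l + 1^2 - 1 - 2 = l^2 - l - 2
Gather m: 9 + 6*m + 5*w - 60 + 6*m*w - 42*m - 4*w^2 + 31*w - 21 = m*(6*w - 36) - 4*w^2 + 36*w - 72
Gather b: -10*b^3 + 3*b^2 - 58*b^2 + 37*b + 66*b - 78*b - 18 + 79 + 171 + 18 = -10*b^3 - 55*b^2 + 25*b + 250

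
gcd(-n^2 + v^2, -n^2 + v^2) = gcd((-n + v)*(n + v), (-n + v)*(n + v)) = -n^2 + v^2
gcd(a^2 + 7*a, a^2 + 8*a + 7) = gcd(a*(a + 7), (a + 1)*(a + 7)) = a + 7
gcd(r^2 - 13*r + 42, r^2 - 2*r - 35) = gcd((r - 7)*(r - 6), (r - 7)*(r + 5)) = r - 7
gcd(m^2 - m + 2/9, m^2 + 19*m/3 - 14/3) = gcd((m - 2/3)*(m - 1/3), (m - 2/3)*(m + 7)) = m - 2/3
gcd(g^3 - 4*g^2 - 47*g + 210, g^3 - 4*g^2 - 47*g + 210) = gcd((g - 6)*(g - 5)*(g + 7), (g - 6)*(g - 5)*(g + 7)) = g^3 - 4*g^2 - 47*g + 210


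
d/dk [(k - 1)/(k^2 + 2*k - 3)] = -1/(k^2 + 6*k + 9)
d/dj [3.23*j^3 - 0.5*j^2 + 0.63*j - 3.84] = 9.69*j^2 - 1.0*j + 0.63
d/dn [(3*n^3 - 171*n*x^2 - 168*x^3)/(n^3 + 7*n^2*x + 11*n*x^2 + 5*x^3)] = 3*x*(7*n^2 + 122*n*x + 331*x^2)/(n^4 + 12*n^3*x + 46*n^2*x^2 + 60*n*x^3 + 25*x^4)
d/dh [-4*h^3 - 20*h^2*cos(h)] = 4*h*(5*h*sin(h) - 3*h - 10*cos(h))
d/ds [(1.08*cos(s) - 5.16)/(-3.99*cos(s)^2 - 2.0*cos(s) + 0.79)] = (-4.3092*cos(s)^2 + 41.1768*cos(s) + 9.4668)*sin(s)/(15.9201*cos(s)^4 + 15.96*cos(s)^3 - 2.3042*cos(s)^2 - 3.16*cos(s) + 0.6241)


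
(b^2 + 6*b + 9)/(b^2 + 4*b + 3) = (b + 3)/(b + 1)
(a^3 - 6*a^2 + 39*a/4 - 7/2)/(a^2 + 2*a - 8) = (a^2 - 4*a + 7/4)/(a + 4)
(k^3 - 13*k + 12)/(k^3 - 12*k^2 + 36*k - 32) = (k^3 - 13*k + 12)/(k^3 - 12*k^2 + 36*k - 32)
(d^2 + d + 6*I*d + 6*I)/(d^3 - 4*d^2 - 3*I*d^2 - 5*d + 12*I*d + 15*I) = (d + 6*I)/(d^2 - d*(5 + 3*I) + 15*I)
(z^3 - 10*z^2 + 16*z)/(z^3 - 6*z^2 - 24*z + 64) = z/(z + 4)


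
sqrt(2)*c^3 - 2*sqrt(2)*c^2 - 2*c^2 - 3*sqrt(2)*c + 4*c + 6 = (c - 3)*(c - sqrt(2))*(sqrt(2)*c + sqrt(2))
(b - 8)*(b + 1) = b^2 - 7*b - 8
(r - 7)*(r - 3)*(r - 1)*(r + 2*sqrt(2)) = r^4 - 11*r^3 + 2*sqrt(2)*r^3 - 22*sqrt(2)*r^2 + 31*r^2 - 21*r + 62*sqrt(2)*r - 42*sqrt(2)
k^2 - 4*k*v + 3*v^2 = (k - 3*v)*(k - v)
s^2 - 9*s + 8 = (s - 8)*(s - 1)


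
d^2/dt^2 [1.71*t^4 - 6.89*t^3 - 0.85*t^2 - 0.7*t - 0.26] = 20.52*t^2 - 41.34*t - 1.7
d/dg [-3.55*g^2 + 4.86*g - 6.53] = 4.86 - 7.1*g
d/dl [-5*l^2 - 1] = -10*l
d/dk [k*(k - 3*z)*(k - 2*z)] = 3*k^2 - 10*k*z + 6*z^2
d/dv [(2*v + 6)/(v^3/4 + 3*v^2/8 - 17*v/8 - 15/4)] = 16*(-4*v^3 - 21*v^2 - 18*v + 21)/(4*v^6 + 12*v^5 - 59*v^4 - 222*v^3 + 109*v^2 + 1020*v + 900)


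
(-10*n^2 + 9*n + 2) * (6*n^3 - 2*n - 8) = -60*n^5 + 54*n^4 + 32*n^3 + 62*n^2 - 76*n - 16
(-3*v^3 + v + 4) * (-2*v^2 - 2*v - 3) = 6*v^5 + 6*v^4 + 7*v^3 - 10*v^2 - 11*v - 12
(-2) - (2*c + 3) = -2*c - 5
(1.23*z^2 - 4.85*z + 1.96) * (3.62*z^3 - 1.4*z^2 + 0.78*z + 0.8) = 4.4526*z^5 - 19.279*z^4 + 14.8446*z^3 - 5.543*z^2 - 2.3512*z + 1.568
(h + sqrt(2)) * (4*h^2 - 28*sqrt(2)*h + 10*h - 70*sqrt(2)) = 4*h^3 - 24*sqrt(2)*h^2 + 10*h^2 - 60*sqrt(2)*h - 56*h - 140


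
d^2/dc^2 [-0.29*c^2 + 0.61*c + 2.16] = -0.580000000000000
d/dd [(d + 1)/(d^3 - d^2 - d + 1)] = -2/(d^3 - 3*d^2 + 3*d - 1)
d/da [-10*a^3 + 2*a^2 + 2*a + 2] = -30*a^2 + 4*a + 2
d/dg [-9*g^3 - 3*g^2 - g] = -27*g^2 - 6*g - 1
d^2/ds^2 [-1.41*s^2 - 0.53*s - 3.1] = -2.82000000000000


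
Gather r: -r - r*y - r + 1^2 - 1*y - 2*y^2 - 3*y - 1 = r*(-y - 2) - 2*y^2 - 4*y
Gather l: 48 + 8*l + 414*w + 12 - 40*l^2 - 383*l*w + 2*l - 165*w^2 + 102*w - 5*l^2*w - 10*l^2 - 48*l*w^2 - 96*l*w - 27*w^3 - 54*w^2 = l^2*(-5*w - 50) + l*(-48*w^2 - 479*w + 10) - 27*w^3 - 219*w^2 + 516*w + 60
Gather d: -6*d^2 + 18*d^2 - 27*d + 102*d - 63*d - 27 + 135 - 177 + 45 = 12*d^2 + 12*d - 24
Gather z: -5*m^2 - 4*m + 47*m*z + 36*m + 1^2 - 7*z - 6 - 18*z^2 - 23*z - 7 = -5*m^2 + 32*m - 18*z^2 + z*(47*m - 30) - 12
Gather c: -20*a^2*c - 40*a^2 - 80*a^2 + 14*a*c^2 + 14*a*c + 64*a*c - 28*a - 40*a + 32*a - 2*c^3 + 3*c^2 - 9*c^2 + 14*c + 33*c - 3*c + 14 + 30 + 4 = -120*a^2 - 36*a - 2*c^3 + c^2*(14*a - 6) + c*(-20*a^2 + 78*a + 44) + 48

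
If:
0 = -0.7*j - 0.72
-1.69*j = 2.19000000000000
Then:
No Solution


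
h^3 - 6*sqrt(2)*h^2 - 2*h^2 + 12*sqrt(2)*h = h*(h - 2)*(h - 6*sqrt(2))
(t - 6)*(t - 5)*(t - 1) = t^3 - 12*t^2 + 41*t - 30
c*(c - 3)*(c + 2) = c^3 - c^2 - 6*c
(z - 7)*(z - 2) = z^2 - 9*z + 14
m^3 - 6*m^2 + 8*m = m*(m - 4)*(m - 2)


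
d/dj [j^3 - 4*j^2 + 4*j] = 3*j^2 - 8*j + 4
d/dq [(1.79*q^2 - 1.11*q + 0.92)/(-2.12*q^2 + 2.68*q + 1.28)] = (2.444*q^2 + 8.4832*q - 3.8864)/(4.4944*q^4 - 11.3632*q^3 + 1.7552*q^2 + 6.8608*q + 1.6384)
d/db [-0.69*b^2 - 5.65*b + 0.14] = -1.38*b - 5.65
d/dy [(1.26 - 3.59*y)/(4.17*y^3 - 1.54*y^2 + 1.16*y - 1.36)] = (29.9406*y^3 - 21.2912*y^2 + 3.8808*y + 3.4208)/(17.3889*y^6 - 12.8436*y^5 + 12.046*y^4 - 14.9152*y^3 + 5.5344*y^2 - 3.1552*y + 1.8496)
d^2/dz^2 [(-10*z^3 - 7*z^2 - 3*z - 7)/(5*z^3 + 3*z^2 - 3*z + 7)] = 2*(-25*z^6 - 675*z^5 + 600*z^4 + 860*z^3 + 1827*z^2 - 357*z - 322)/(125*z^9 + 225*z^8 - 90*z^7 + 282*z^6 + 684*z^5 - 360*z^4 + 330*z^3 + 630*z^2 - 441*z + 343)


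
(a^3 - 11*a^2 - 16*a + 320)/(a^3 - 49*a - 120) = (a - 8)/(a + 3)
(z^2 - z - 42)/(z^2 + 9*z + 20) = (z^2 - z - 42)/(z^2 + 9*z + 20)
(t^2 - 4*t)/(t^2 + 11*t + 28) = t*(t - 4)/(t^2 + 11*t + 28)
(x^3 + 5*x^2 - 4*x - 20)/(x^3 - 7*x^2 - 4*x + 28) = (x + 5)/(x - 7)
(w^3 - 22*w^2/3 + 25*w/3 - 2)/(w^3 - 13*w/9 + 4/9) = 3*(w - 6)/(3*w + 4)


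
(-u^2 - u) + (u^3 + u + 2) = u^3 - u^2 + 2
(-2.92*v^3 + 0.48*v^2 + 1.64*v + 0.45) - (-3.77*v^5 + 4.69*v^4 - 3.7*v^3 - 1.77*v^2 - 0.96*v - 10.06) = 3.77*v^5 - 4.69*v^4 + 0.78*v^3 + 2.25*v^2 + 2.6*v + 10.51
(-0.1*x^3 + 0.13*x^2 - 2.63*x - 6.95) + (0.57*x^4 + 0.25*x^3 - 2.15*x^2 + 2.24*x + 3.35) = 0.57*x^4 + 0.15*x^3 - 2.02*x^2 - 0.39*x - 3.6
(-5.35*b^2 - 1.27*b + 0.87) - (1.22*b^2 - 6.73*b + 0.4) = -6.57*b^2 + 5.46*b + 0.47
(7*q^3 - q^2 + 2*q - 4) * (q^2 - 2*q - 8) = 7*q^5 - 15*q^4 - 52*q^3 - 8*q + 32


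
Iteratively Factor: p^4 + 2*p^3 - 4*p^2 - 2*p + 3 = (p - 1)*(p^3 + 3*p^2 - p - 3) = (p - 1)^2*(p^2 + 4*p + 3) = (p - 1)^2*(p + 3)*(p + 1)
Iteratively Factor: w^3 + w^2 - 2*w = (w - 1)*(w^2 + 2*w) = w*(w - 1)*(w + 2)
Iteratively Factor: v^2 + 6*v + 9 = (v + 3)*(v + 3)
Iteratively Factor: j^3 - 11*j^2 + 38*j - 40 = (j - 5)*(j^2 - 6*j + 8) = (j - 5)*(j - 2)*(j - 4)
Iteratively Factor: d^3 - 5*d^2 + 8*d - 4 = (d - 2)*(d^2 - 3*d + 2) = (d - 2)^2*(d - 1)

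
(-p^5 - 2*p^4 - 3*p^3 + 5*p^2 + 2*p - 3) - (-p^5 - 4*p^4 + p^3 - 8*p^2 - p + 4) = 2*p^4 - 4*p^3 + 13*p^2 + 3*p - 7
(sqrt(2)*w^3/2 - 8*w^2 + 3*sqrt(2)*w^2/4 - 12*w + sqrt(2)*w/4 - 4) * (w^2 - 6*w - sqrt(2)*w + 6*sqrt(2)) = sqrt(2)*w^5/2 - 9*w^4 - 9*sqrt(2)*w^4/4 + 15*sqrt(2)*w^3/4 + 81*w^3/2 - 75*sqrt(2)*w^2/2 + 153*w^2/2 - 68*sqrt(2)*w + 27*w - 24*sqrt(2)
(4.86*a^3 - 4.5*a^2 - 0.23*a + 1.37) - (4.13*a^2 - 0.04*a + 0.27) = 4.86*a^3 - 8.63*a^2 - 0.19*a + 1.1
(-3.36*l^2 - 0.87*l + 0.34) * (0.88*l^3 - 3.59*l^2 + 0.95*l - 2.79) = -2.9568*l^5 + 11.2968*l^4 + 0.2305*l^3 + 7.3273*l^2 + 2.7503*l - 0.9486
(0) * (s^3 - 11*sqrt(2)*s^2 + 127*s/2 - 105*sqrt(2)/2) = 0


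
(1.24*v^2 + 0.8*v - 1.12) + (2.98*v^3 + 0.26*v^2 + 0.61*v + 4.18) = 2.98*v^3 + 1.5*v^2 + 1.41*v + 3.06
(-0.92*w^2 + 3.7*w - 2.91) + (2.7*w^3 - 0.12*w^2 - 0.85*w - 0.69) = 2.7*w^3 - 1.04*w^2 + 2.85*w - 3.6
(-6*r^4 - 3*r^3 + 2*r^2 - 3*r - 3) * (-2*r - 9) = 12*r^5 + 60*r^4 + 23*r^3 - 12*r^2 + 33*r + 27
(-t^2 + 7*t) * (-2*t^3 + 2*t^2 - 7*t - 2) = 2*t^5 - 16*t^4 + 21*t^3 - 47*t^2 - 14*t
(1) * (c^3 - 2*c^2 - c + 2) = c^3 - 2*c^2 - c + 2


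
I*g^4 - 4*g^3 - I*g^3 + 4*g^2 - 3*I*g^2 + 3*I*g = g*(g + I)*(g + 3*I)*(I*g - I)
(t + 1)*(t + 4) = t^2 + 5*t + 4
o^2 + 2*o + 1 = (o + 1)^2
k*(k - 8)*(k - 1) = k^3 - 9*k^2 + 8*k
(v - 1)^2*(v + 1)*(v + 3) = v^4 + 2*v^3 - 4*v^2 - 2*v + 3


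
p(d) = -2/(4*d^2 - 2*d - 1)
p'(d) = -2*(2 - 8*d)/(4*d^2 - 2*d - 1)^2 = 4*(4*d - 1)/(-4*d^2 + 2*d + 1)^2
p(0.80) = 50.00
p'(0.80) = 5500.00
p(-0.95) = -0.44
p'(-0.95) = -0.94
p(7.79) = -0.01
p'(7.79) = 0.00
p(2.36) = -0.12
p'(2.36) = 0.12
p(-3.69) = -0.03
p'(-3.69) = -0.02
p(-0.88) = -0.52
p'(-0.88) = -1.21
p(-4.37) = -0.02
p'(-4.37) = -0.01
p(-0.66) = -0.97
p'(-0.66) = -3.42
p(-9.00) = -0.00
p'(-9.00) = 0.00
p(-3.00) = -0.05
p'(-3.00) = -0.03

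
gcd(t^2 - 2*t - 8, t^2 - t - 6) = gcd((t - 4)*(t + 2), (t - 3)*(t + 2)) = t + 2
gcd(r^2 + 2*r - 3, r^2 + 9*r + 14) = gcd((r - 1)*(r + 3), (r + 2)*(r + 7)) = 1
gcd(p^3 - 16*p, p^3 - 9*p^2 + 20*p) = p^2 - 4*p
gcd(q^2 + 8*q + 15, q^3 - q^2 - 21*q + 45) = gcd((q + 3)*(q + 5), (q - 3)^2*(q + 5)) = q + 5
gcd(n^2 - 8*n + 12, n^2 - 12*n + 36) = n - 6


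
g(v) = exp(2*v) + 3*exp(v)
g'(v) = 2*exp(2*v) + 3*exp(v)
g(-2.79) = 0.19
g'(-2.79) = 0.19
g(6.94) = 1069712.63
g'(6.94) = 2136326.94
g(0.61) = 8.91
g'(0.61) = 12.30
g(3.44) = 1066.19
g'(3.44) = 2038.81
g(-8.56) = 0.00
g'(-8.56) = 0.00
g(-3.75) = 0.07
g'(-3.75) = 0.07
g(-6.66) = 0.00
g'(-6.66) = 0.00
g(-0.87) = 1.43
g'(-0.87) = 1.61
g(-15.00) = 0.00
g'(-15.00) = 0.00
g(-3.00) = 0.15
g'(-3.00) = 0.15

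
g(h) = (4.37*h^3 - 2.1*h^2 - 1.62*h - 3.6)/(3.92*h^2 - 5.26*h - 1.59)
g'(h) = (5.26 - 7.84*h)*(4.37*h^3 - 2.1*h^2 - 1.62*h - 3.6)/(3.92*h^2 - 5.26*h - 1.59)^2 + (13.11*h^2 - 4.2*h - 1.62)/(3.92*h^2 - 5.26*h - 1.59)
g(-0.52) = -1.79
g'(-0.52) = -5.70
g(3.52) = 5.45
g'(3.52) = 0.85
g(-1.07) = -1.13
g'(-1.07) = 0.29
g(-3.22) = -2.97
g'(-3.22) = 1.02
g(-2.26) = -2.02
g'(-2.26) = 0.94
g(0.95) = 1.08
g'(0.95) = -1.27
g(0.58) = 1.32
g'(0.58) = -0.39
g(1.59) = -140.61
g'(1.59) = -24002.01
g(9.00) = 11.16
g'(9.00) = 1.09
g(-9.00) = -9.21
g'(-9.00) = 1.10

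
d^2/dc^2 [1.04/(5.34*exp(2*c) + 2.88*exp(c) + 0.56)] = (1.04*(10.68*exp(c) + 2.88)*(21.36*exp(c) + 5.76)*exp(c) - (22.2144*exp(c) + 2.9952)*(5.34*exp(2*c) + 2.88*exp(c) + 0.56))*exp(c)/(5.34*exp(2*c) + 2.88*exp(c) + 0.56)^3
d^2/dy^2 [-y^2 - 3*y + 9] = -2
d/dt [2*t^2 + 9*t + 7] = 4*t + 9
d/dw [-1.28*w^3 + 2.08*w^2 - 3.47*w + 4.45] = -3.84*w^2 + 4.16*w - 3.47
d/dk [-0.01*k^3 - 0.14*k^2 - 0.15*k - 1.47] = -0.03*k^2 - 0.28*k - 0.15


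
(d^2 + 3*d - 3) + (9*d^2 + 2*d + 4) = 10*d^2 + 5*d + 1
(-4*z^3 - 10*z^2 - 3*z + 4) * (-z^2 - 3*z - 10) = 4*z^5 + 22*z^4 + 73*z^3 + 105*z^2 + 18*z - 40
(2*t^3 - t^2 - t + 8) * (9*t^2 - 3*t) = 18*t^5 - 15*t^4 - 6*t^3 + 75*t^2 - 24*t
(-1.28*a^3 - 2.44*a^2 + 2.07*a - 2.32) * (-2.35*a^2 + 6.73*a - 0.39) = 3.008*a^5 - 2.8804*a^4 - 20.7865*a^3 + 20.3347*a^2 - 16.4209*a + 0.9048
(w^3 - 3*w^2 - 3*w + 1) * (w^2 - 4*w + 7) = w^5 - 7*w^4 + 16*w^3 - 8*w^2 - 25*w + 7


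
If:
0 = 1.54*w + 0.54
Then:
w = -0.35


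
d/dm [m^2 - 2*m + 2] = 2*m - 2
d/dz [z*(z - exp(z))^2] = (z - exp(z))*(2*z*(1 - exp(z)) + z - exp(z))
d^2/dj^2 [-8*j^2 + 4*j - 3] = -16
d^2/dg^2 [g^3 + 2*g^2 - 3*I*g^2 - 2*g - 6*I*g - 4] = 6*g + 4 - 6*I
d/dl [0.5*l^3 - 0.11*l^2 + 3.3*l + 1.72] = 1.5*l^2 - 0.22*l + 3.3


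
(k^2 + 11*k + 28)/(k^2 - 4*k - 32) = (k + 7)/(k - 8)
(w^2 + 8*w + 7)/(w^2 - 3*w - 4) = (w + 7)/(w - 4)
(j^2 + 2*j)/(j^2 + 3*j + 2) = j/(j + 1)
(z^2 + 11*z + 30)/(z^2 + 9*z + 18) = (z + 5)/(z + 3)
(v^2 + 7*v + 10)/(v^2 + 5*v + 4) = (v^2 + 7*v + 10)/(v^2 + 5*v + 4)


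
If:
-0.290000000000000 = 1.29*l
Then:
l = -0.22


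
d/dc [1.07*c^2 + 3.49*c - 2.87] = 2.14*c + 3.49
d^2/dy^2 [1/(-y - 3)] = -2/(y + 3)^3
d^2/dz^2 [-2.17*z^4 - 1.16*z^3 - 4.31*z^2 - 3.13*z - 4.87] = -26.04*z^2 - 6.96*z - 8.62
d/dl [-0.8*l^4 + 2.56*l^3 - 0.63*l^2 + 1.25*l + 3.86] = -3.2*l^3 + 7.68*l^2 - 1.26*l + 1.25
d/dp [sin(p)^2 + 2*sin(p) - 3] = 2*(sin(p) + 1)*cos(p)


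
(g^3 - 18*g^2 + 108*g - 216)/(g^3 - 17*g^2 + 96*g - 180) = (g - 6)/(g - 5)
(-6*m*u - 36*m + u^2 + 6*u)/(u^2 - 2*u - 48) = (-6*m + u)/(u - 8)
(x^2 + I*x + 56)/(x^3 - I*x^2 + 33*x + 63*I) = (x + 8*I)/(x^2 + 6*I*x - 9)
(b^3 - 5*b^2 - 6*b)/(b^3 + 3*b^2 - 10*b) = (b^2 - 5*b - 6)/(b^2 + 3*b - 10)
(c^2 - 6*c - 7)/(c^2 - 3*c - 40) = (-c^2 + 6*c + 7)/(-c^2 + 3*c + 40)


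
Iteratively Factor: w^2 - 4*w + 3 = (w - 3)*(w - 1)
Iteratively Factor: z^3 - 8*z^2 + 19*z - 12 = (z - 4)*(z^2 - 4*z + 3) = (z - 4)*(z - 1)*(z - 3)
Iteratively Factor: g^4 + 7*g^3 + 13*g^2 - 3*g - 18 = (g + 2)*(g^3 + 5*g^2 + 3*g - 9) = (g + 2)*(g + 3)*(g^2 + 2*g - 3) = (g + 2)*(g + 3)^2*(g - 1)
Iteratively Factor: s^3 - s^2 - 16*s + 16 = (s - 4)*(s^2 + 3*s - 4) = (s - 4)*(s + 4)*(s - 1)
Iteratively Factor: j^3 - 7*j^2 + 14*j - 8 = (j - 2)*(j^2 - 5*j + 4) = (j - 2)*(j - 1)*(j - 4)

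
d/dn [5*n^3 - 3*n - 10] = 15*n^2 - 3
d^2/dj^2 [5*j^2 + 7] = 10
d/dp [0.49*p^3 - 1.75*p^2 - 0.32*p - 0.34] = 1.47*p^2 - 3.5*p - 0.32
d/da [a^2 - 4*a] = 2*a - 4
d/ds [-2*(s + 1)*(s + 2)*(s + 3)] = -6*s^2 - 24*s - 22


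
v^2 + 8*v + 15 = (v + 3)*(v + 5)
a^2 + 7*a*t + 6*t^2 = (a + t)*(a + 6*t)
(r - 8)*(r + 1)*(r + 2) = r^3 - 5*r^2 - 22*r - 16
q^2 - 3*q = q*(q - 3)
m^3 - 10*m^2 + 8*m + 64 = (m - 8)*(m - 4)*(m + 2)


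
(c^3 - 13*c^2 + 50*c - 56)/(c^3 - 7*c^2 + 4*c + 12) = (c^2 - 11*c + 28)/(c^2 - 5*c - 6)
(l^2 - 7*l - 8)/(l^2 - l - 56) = (l + 1)/(l + 7)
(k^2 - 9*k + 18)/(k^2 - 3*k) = (k - 6)/k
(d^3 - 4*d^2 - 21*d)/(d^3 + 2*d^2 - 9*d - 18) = d*(d - 7)/(d^2 - d - 6)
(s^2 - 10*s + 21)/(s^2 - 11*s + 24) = (s - 7)/(s - 8)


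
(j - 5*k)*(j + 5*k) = j^2 - 25*k^2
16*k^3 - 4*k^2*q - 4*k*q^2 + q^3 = (-4*k + q)*(-2*k + q)*(2*k + q)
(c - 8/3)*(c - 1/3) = c^2 - 3*c + 8/9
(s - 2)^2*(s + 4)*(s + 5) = s^4 + 5*s^3 - 12*s^2 - 44*s + 80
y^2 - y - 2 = (y - 2)*(y + 1)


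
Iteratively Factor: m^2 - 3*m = (m - 3)*(m)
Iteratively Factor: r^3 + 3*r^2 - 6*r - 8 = (r + 4)*(r^2 - r - 2) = (r - 2)*(r + 4)*(r + 1)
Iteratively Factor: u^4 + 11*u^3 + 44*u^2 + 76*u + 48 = (u + 2)*(u^3 + 9*u^2 + 26*u + 24) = (u + 2)^2*(u^2 + 7*u + 12) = (u + 2)^2*(u + 4)*(u + 3)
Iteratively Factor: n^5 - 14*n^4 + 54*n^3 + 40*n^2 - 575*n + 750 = (n + 3)*(n^4 - 17*n^3 + 105*n^2 - 275*n + 250) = (n - 5)*(n + 3)*(n^3 - 12*n^2 + 45*n - 50) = (n - 5)^2*(n + 3)*(n^2 - 7*n + 10) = (n - 5)^2*(n - 2)*(n + 3)*(n - 5)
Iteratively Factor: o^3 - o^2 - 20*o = (o + 4)*(o^2 - 5*o) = o*(o + 4)*(o - 5)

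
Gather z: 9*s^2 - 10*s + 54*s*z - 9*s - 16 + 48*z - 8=9*s^2 - 19*s + z*(54*s + 48) - 24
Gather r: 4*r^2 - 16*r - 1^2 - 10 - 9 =4*r^2 - 16*r - 20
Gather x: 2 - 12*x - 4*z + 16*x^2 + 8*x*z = 16*x^2 + x*(8*z - 12) - 4*z + 2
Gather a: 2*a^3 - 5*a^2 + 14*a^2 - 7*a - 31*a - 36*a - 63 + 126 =2*a^3 + 9*a^2 - 74*a + 63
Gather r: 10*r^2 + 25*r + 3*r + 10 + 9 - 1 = 10*r^2 + 28*r + 18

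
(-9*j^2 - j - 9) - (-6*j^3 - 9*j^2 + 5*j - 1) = 6*j^3 - 6*j - 8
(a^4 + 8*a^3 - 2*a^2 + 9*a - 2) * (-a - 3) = -a^5 - 11*a^4 - 22*a^3 - 3*a^2 - 25*a + 6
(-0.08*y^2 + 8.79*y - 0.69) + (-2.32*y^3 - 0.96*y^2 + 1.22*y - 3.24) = -2.32*y^3 - 1.04*y^2 + 10.01*y - 3.93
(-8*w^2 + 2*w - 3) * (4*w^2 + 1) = -32*w^4 + 8*w^3 - 20*w^2 + 2*w - 3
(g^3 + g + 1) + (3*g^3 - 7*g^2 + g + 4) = 4*g^3 - 7*g^2 + 2*g + 5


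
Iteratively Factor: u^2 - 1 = (u + 1)*(u - 1)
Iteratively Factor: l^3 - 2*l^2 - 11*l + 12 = (l - 1)*(l^2 - l - 12) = (l - 1)*(l + 3)*(l - 4)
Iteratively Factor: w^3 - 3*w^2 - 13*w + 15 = (w + 3)*(w^2 - 6*w + 5) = (w - 5)*(w + 3)*(w - 1)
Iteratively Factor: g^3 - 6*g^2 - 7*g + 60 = (g + 3)*(g^2 - 9*g + 20) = (g - 5)*(g + 3)*(g - 4)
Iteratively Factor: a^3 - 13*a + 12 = (a - 1)*(a^2 + a - 12) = (a - 1)*(a + 4)*(a - 3)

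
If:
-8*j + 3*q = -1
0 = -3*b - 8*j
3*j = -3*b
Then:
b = 0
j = 0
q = -1/3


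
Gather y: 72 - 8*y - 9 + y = 63 - 7*y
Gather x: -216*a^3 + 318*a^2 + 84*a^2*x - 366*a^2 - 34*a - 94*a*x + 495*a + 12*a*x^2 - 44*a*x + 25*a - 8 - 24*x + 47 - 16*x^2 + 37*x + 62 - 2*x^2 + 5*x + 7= -216*a^3 - 48*a^2 + 486*a + x^2*(12*a - 18) + x*(84*a^2 - 138*a + 18) + 108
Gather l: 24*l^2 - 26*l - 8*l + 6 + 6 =24*l^2 - 34*l + 12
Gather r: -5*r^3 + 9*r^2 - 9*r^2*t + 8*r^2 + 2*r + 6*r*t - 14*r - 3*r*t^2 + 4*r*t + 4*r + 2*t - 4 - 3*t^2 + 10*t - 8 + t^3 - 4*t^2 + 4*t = -5*r^3 + r^2*(17 - 9*t) + r*(-3*t^2 + 10*t - 8) + t^3 - 7*t^2 + 16*t - 12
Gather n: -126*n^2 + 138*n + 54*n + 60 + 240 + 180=-126*n^2 + 192*n + 480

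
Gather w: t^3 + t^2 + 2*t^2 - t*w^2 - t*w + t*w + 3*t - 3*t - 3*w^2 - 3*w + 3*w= t^3 + 3*t^2 + w^2*(-t - 3)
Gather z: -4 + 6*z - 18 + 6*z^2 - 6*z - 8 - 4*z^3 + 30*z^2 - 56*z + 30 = -4*z^3 + 36*z^2 - 56*z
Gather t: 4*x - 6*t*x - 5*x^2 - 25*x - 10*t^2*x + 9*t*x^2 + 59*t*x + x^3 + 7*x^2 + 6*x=-10*t^2*x + t*(9*x^2 + 53*x) + x^3 + 2*x^2 - 15*x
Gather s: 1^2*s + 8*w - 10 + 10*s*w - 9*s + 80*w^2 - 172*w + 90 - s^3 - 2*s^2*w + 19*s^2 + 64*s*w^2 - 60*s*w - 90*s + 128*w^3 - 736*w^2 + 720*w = -s^3 + s^2*(19 - 2*w) + s*(64*w^2 - 50*w - 98) + 128*w^3 - 656*w^2 + 556*w + 80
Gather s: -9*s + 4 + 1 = 5 - 9*s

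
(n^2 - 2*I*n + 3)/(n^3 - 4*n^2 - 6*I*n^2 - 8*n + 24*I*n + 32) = (n^2 - 2*I*n + 3)/(n^3 + n^2*(-4 - 6*I) + n*(-8 + 24*I) + 32)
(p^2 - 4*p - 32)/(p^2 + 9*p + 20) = (p - 8)/(p + 5)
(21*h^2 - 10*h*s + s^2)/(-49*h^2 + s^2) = (-3*h + s)/(7*h + s)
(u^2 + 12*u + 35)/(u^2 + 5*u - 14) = (u + 5)/(u - 2)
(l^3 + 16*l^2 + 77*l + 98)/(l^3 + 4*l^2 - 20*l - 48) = (l^2 + 14*l + 49)/(l^2 + 2*l - 24)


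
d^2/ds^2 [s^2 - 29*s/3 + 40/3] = 2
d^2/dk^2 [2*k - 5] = 0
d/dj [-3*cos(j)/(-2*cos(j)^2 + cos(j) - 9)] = 3*(cos(2*j) - 8)*sin(j)/(-cos(j) + cos(2*j) + 10)^2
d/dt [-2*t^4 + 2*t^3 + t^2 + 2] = 2*t*(-4*t^2 + 3*t + 1)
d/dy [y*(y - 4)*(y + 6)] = 3*y^2 + 4*y - 24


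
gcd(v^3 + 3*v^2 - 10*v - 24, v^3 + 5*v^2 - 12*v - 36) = v^2 - v - 6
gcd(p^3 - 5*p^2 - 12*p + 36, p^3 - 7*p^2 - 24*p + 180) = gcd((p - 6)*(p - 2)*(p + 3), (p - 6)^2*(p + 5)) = p - 6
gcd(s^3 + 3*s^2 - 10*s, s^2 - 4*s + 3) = 1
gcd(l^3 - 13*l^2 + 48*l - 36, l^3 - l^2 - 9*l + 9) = l - 1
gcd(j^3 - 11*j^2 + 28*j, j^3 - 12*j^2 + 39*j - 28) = j^2 - 11*j + 28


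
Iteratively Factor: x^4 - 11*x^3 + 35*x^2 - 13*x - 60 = (x - 5)*(x^3 - 6*x^2 + 5*x + 12) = (x - 5)*(x - 3)*(x^2 - 3*x - 4) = (x - 5)*(x - 4)*(x - 3)*(x + 1)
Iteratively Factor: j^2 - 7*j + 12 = (j - 4)*(j - 3)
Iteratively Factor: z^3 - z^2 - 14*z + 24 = (z + 4)*(z^2 - 5*z + 6) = (z - 3)*(z + 4)*(z - 2)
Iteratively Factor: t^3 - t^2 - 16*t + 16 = (t + 4)*(t^2 - 5*t + 4) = (t - 1)*(t + 4)*(t - 4)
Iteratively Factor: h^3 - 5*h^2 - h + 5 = (h + 1)*(h^2 - 6*h + 5) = (h - 1)*(h + 1)*(h - 5)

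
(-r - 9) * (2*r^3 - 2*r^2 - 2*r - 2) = -2*r^4 - 16*r^3 + 20*r^2 + 20*r + 18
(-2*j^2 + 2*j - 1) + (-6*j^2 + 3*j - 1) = -8*j^2 + 5*j - 2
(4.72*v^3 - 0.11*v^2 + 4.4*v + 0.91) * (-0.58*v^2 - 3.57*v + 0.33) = -2.7376*v^5 - 16.7866*v^4 - 0.6017*v^3 - 16.2721*v^2 - 1.7967*v + 0.3003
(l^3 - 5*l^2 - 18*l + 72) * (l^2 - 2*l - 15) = l^5 - 7*l^4 - 23*l^3 + 183*l^2 + 126*l - 1080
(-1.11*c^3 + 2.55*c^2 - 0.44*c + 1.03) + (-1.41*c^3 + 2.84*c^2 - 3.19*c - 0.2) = -2.52*c^3 + 5.39*c^2 - 3.63*c + 0.83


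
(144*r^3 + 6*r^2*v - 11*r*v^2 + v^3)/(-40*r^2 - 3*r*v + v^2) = (-18*r^2 - 3*r*v + v^2)/(5*r + v)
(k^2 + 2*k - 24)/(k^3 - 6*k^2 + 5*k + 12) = (k + 6)/(k^2 - 2*k - 3)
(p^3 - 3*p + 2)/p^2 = p - 3/p + 2/p^2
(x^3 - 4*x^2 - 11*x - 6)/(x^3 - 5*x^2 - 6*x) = (x + 1)/x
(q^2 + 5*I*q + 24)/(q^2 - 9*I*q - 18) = (q + 8*I)/(q - 6*I)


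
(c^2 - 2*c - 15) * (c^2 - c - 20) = c^4 - 3*c^3 - 33*c^2 + 55*c + 300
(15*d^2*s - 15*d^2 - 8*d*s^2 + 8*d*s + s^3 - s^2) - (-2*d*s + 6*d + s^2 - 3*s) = 15*d^2*s - 15*d^2 - 8*d*s^2 + 10*d*s - 6*d + s^3 - 2*s^2 + 3*s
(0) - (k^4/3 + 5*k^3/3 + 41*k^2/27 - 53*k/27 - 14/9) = -k^4/3 - 5*k^3/3 - 41*k^2/27 + 53*k/27 + 14/9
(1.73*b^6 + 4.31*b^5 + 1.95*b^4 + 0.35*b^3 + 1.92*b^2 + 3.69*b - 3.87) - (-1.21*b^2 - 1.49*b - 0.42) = 1.73*b^6 + 4.31*b^5 + 1.95*b^4 + 0.35*b^3 + 3.13*b^2 + 5.18*b - 3.45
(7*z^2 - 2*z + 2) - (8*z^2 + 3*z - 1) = -z^2 - 5*z + 3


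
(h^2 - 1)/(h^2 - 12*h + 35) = (h^2 - 1)/(h^2 - 12*h + 35)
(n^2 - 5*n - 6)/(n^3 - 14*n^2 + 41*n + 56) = (n - 6)/(n^2 - 15*n + 56)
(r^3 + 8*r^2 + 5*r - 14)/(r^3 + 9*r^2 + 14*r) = (r - 1)/r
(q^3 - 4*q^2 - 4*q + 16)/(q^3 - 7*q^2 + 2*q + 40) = (q - 2)/(q - 5)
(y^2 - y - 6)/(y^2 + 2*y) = (y - 3)/y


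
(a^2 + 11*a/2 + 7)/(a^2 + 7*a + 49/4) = 2*(a + 2)/(2*a + 7)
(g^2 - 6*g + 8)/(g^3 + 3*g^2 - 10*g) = (g - 4)/(g*(g + 5))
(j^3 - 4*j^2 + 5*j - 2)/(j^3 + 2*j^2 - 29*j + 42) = (j^2 - 2*j + 1)/(j^2 + 4*j - 21)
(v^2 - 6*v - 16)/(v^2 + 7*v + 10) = (v - 8)/(v + 5)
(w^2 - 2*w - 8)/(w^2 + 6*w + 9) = (w^2 - 2*w - 8)/(w^2 + 6*w + 9)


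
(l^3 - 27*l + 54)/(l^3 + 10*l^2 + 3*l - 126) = (l - 3)/(l + 7)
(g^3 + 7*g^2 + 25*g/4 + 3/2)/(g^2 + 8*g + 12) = (g^2 + g + 1/4)/(g + 2)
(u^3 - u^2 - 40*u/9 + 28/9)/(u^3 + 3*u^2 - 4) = (u^2 - 3*u + 14/9)/(u^2 + u - 2)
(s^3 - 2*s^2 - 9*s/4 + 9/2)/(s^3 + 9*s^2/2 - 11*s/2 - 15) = (s - 3/2)/(s + 5)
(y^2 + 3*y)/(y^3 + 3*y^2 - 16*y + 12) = y*(y + 3)/(y^3 + 3*y^2 - 16*y + 12)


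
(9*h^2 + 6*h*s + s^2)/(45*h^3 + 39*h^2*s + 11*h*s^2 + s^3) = 1/(5*h + s)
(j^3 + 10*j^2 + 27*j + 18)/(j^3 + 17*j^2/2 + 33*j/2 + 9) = 2*(j + 3)/(2*j + 3)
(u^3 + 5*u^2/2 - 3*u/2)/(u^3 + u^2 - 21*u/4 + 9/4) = 2*u/(2*u - 3)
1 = 1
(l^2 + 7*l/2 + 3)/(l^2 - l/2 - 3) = (l + 2)/(l - 2)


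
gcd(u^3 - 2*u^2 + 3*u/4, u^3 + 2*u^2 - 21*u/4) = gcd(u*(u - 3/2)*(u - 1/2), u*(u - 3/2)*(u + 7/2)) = u^2 - 3*u/2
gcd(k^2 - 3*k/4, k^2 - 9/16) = k - 3/4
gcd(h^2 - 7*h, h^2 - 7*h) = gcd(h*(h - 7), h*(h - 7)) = h^2 - 7*h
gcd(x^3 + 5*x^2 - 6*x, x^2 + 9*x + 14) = 1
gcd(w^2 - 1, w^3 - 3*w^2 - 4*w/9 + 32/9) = w + 1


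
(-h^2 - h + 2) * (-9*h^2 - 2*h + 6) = 9*h^4 + 11*h^3 - 22*h^2 - 10*h + 12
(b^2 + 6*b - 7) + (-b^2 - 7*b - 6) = -b - 13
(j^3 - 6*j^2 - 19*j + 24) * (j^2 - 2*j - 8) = j^5 - 8*j^4 - 15*j^3 + 110*j^2 + 104*j - 192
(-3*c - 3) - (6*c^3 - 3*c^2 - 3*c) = -6*c^3 + 3*c^2 - 3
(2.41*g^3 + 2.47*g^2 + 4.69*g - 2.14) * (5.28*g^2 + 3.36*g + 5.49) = 12.7248*g^5 + 21.1392*g^4 + 46.2933*g^3 + 18.0195*g^2 + 18.5577*g - 11.7486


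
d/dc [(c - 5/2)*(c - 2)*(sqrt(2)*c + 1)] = 3*sqrt(2)*c^2 - 9*sqrt(2)*c + 2*c - 9/2 + 5*sqrt(2)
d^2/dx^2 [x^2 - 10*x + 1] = 2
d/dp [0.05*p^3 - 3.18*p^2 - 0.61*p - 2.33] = 0.15*p^2 - 6.36*p - 0.61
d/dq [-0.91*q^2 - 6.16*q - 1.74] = -1.82*q - 6.16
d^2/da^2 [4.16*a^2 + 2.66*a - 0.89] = 8.32000000000000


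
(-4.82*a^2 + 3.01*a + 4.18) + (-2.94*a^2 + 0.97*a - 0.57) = -7.76*a^2 + 3.98*a + 3.61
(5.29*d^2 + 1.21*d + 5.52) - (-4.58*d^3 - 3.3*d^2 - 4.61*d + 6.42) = 4.58*d^3 + 8.59*d^2 + 5.82*d - 0.9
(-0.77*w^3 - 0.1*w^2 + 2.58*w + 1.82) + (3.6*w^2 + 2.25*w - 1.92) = -0.77*w^3 + 3.5*w^2 + 4.83*w - 0.0999999999999999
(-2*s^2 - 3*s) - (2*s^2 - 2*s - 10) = -4*s^2 - s + 10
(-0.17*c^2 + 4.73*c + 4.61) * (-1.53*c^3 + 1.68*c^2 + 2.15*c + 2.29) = 0.2601*c^5 - 7.5225*c^4 + 0.5276*c^3 + 17.525*c^2 + 20.7432*c + 10.5569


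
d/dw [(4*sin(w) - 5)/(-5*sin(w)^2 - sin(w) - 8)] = (20*sin(w)^2 - 50*sin(w) - 37)*cos(w)/(5*sin(w)^2 + sin(w) + 8)^2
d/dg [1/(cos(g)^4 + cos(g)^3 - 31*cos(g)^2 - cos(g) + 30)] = (4*cos(g)^3 + 3*cos(g)^2 - 62*cos(g) - 1)/((cos(g) - 5)^2*(cos(g) + 6)^2*sin(g)^3)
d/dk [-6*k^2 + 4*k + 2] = 4 - 12*k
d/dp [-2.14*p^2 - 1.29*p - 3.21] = -4.28*p - 1.29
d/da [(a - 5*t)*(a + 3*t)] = 2*a - 2*t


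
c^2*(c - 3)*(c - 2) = c^4 - 5*c^3 + 6*c^2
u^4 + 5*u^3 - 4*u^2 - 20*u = u*(u - 2)*(u + 2)*(u + 5)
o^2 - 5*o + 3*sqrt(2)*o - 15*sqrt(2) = (o - 5)*(o + 3*sqrt(2))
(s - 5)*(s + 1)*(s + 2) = s^3 - 2*s^2 - 13*s - 10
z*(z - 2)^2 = z^3 - 4*z^2 + 4*z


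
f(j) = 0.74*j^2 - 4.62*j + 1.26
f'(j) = 1.48*j - 4.62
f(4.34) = -4.85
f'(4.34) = 1.80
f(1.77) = -4.60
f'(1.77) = -2.00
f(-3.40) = 25.52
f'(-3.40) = -9.65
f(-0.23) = 2.36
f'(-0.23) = -4.96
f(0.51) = -0.90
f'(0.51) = -3.87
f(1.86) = -4.77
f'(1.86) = -1.87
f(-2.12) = 14.38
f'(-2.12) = -7.76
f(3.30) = -5.93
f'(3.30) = 0.26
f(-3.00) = 21.78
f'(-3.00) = -9.06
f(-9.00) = 102.78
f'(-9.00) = -17.94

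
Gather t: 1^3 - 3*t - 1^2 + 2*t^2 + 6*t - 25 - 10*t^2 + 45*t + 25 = -8*t^2 + 48*t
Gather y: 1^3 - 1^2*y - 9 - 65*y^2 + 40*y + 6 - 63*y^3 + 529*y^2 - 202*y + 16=-63*y^3 + 464*y^2 - 163*y + 14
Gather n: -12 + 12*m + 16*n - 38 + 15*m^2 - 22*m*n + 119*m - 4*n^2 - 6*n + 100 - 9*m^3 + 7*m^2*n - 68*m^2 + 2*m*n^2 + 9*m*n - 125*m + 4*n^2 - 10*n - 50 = -9*m^3 - 53*m^2 + 2*m*n^2 + 6*m + n*(7*m^2 - 13*m)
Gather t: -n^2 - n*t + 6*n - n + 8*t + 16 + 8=-n^2 + 5*n + t*(8 - n) + 24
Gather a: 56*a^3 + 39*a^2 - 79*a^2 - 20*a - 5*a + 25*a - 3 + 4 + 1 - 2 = 56*a^3 - 40*a^2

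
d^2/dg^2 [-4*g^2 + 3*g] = -8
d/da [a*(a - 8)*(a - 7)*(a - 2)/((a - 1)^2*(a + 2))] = (a^5 + a^4 - 94*a^3 + 240*a^2 - 120*a + 224)/(a^5 + a^4 - 5*a^3 - a^2 + 8*a - 4)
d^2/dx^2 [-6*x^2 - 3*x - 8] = -12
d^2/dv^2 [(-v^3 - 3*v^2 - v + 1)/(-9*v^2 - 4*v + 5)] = 68/(729*v^3 - 1215*v^2 + 675*v - 125)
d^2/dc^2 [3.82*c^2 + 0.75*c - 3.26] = 7.64000000000000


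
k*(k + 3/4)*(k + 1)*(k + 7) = k^4 + 35*k^3/4 + 13*k^2 + 21*k/4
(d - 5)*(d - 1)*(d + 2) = d^3 - 4*d^2 - 7*d + 10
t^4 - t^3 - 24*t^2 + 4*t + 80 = (t - 5)*(t - 2)*(t + 2)*(t + 4)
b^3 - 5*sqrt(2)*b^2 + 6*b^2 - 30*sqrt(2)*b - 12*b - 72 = (b + 6)*(b - 6*sqrt(2))*(b + sqrt(2))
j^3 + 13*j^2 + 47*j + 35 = (j + 1)*(j + 5)*(j + 7)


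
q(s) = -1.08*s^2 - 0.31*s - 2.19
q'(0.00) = -0.31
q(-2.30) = -7.19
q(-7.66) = -63.19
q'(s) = -2.16*s - 0.31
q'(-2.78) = 5.69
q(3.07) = -13.32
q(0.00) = -2.19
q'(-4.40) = 9.19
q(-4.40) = -21.73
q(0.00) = -2.19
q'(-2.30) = 4.66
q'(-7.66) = 16.24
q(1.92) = -6.77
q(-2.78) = -9.67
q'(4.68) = -10.42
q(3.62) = -17.46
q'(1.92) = -4.46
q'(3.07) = -6.94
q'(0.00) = -0.31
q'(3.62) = -8.13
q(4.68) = -27.30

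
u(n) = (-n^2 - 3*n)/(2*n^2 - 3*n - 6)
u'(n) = (3 - 4*n)*(-n^2 - 3*n)/(2*n^2 - 3*n - 6)^2 + (-2*n - 3)/(2*n^2 - 3*n - 6) = 3*(3*n^2 + 4*n + 6)/(4*n^4 - 12*n^3 - 15*n^2 + 36*n + 36)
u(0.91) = 0.50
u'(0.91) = 0.73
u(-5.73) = -0.20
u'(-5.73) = 0.04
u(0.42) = 0.21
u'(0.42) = 0.52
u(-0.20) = -0.11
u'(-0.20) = 0.56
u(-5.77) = -0.21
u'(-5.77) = 0.04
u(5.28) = -1.29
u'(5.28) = 0.29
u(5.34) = -1.27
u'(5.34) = 0.28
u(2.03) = 2.65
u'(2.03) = 5.36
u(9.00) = -0.84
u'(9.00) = 0.05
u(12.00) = -0.73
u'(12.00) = 0.02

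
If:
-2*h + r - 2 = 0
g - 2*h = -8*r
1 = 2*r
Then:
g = -11/2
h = -3/4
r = 1/2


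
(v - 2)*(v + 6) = v^2 + 4*v - 12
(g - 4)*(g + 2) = g^2 - 2*g - 8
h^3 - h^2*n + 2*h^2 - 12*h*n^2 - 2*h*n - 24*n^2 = (h + 2)*(h - 4*n)*(h + 3*n)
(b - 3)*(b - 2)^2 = b^3 - 7*b^2 + 16*b - 12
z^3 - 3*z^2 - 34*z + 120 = (z - 5)*(z - 4)*(z + 6)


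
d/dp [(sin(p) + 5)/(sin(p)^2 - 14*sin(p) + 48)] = (-10*sin(p) + cos(p)^2 + 117)*cos(p)/(sin(p)^2 - 14*sin(p) + 48)^2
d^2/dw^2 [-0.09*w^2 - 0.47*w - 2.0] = -0.180000000000000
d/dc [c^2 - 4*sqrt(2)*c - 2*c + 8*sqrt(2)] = 2*c - 4*sqrt(2) - 2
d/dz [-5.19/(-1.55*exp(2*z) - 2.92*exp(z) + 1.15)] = (-16.089*exp(z) - 15.1548)*exp(z)/(1.55*exp(2*z) + 2.92*exp(z) - 1.15)^2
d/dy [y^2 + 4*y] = 2*y + 4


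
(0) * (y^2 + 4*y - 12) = 0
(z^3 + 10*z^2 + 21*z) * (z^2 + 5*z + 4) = z^5 + 15*z^4 + 75*z^3 + 145*z^2 + 84*z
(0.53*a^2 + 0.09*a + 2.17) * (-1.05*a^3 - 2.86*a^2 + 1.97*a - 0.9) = -0.5565*a^5 - 1.6103*a^4 - 1.4918*a^3 - 6.5059*a^2 + 4.1939*a - 1.953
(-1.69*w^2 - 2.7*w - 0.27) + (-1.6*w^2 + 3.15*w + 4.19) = -3.29*w^2 + 0.45*w + 3.92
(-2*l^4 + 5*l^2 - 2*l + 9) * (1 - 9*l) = 18*l^5 - 2*l^4 - 45*l^3 + 23*l^2 - 83*l + 9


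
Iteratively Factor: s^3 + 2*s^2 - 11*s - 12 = (s + 1)*(s^2 + s - 12) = (s + 1)*(s + 4)*(s - 3)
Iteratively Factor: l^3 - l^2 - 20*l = (l)*(l^2 - l - 20) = l*(l - 5)*(l + 4)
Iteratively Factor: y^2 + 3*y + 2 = (y + 1)*(y + 2)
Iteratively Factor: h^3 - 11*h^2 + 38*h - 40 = (h - 5)*(h^2 - 6*h + 8) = (h - 5)*(h - 4)*(h - 2)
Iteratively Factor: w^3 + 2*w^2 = (w)*(w^2 + 2*w) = w*(w + 2)*(w)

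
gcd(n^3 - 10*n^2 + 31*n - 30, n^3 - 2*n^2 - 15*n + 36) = n - 3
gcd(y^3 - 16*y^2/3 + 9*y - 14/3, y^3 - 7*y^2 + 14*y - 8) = y^2 - 3*y + 2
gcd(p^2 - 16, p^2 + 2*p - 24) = p - 4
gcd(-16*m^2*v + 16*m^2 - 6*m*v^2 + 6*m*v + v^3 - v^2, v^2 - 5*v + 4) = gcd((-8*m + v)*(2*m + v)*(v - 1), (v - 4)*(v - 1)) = v - 1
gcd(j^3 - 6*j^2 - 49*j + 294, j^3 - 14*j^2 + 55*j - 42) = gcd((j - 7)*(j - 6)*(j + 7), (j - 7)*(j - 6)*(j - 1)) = j^2 - 13*j + 42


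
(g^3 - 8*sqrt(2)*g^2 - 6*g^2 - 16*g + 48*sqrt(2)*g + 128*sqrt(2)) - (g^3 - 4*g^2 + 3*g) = -8*sqrt(2)*g^2 - 2*g^2 - 19*g + 48*sqrt(2)*g + 128*sqrt(2)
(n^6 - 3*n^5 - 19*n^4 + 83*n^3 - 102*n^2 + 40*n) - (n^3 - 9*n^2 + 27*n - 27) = n^6 - 3*n^5 - 19*n^4 + 82*n^3 - 93*n^2 + 13*n + 27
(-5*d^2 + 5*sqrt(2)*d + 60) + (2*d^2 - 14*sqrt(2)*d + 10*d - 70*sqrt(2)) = -3*d^2 - 9*sqrt(2)*d + 10*d - 70*sqrt(2) + 60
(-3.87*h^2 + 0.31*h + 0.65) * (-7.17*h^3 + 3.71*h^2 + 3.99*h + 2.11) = 27.7479*h^5 - 16.5804*h^4 - 18.9517*h^3 - 4.5173*h^2 + 3.2476*h + 1.3715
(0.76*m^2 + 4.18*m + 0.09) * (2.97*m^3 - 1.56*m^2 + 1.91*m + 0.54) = 2.2572*m^5 + 11.229*m^4 - 4.8019*m^3 + 8.2538*m^2 + 2.4291*m + 0.0486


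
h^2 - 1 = (h - 1)*(h + 1)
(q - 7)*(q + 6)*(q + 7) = q^3 + 6*q^2 - 49*q - 294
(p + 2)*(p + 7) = p^2 + 9*p + 14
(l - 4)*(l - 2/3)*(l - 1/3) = l^3 - 5*l^2 + 38*l/9 - 8/9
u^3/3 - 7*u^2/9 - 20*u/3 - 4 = (u/3 + 1)*(u - 6)*(u + 2/3)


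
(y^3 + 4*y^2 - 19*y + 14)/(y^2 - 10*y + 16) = (y^2 + 6*y - 7)/(y - 8)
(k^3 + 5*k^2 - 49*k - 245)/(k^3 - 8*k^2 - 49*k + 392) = (k + 5)/(k - 8)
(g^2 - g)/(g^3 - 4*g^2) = (g - 1)/(g*(g - 4))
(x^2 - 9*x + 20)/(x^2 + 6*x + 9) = (x^2 - 9*x + 20)/(x^2 + 6*x + 9)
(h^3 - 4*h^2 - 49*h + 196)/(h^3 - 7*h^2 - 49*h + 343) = (h - 4)/(h - 7)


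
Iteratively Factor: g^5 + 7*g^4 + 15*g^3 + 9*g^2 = (g + 3)*(g^4 + 4*g^3 + 3*g^2) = (g + 1)*(g + 3)*(g^3 + 3*g^2) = (g + 1)*(g + 3)^2*(g^2) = g*(g + 1)*(g + 3)^2*(g)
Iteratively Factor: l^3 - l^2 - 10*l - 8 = (l + 2)*(l^2 - 3*l - 4) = (l - 4)*(l + 2)*(l + 1)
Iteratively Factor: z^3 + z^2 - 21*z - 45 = (z + 3)*(z^2 - 2*z - 15) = (z - 5)*(z + 3)*(z + 3)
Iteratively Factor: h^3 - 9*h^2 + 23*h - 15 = (h - 1)*(h^2 - 8*h + 15) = (h - 3)*(h - 1)*(h - 5)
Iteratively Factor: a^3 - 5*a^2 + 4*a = (a)*(a^2 - 5*a + 4) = a*(a - 1)*(a - 4)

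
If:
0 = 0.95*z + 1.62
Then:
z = -1.71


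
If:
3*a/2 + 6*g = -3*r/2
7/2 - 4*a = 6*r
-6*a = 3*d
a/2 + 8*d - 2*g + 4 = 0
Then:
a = 103/368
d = -103/184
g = -249/1472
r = 73/184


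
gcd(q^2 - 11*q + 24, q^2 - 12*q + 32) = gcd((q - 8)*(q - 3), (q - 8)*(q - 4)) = q - 8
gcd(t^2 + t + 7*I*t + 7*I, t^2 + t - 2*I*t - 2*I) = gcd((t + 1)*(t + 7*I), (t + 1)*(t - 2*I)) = t + 1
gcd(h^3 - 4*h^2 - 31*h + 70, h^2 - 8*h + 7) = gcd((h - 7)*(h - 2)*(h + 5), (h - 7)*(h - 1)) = h - 7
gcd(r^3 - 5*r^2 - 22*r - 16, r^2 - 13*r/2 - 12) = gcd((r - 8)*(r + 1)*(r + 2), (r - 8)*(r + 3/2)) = r - 8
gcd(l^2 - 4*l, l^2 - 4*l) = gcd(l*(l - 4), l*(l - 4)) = l^2 - 4*l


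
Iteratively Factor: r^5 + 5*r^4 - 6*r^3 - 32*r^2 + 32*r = (r - 1)*(r^4 + 6*r^3 - 32*r) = (r - 1)*(r + 4)*(r^3 + 2*r^2 - 8*r) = (r - 2)*(r - 1)*(r + 4)*(r^2 + 4*r) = r*(r - 2)*(r - 1)*(r + 4)*(r + 4)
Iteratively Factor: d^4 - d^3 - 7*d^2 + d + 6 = (d - 1)*(d^3 - 7*d - 6) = (d - 1)*(d + 1)*(d^2 - d - 6) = (d - 3)*(d - 1)*(d + 1)*(d + 2)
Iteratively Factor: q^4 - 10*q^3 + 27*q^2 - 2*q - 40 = (q - 4)*(q^3 - 6*q^2 + 3*q + 10) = (q - 4)*(q + 1)*(q^2 - 7*q + 10) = (q - 5)*(q - 4)*(q + 1)*(q - 2)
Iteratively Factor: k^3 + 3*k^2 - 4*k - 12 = (k + 3)*(k^2 - 4) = (k - 2)*(k + 3)*(k + 2)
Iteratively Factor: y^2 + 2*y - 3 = (y - 1)*(y + 3)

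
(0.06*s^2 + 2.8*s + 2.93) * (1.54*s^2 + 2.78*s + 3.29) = 0.0924*s^4 + 4.4788*s^3 + 12.4936*s^2 + 17.3574*s + 9.6397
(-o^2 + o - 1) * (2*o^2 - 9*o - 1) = -2*o^4 + 11*o^3 - 10*o^2 + 8*o + 1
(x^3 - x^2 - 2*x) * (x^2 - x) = x^5 - 2*x^4 - x^3 + 2*x^2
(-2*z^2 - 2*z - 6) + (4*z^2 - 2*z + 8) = 2*z^2 - 4*z + 2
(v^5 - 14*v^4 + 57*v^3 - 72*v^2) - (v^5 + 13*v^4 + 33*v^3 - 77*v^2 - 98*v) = -27*v^4 + 24*v^3 + 5*v^2 + 98*v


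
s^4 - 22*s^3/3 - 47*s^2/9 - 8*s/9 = s*(s - 8)*(s + 1/3)^2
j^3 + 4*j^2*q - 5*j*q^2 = j*(j - q)*(j + 5*q)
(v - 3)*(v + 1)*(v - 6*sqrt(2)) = v^3 - 6*sqrt(2)*v^2 - 2*v^2 - 3*v + 12*sqrt(2)*v + 18*sqrt(2)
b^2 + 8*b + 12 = (b + 2)*(b + 6)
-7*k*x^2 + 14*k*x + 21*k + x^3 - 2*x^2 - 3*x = (-7*k + x)*(x - 3)*(x + 1)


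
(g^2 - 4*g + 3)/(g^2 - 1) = (g - 3)/(g + 1)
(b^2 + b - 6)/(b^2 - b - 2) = (b + 3)/(b + 1)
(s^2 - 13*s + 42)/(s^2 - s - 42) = (s - 6)/(s + 6)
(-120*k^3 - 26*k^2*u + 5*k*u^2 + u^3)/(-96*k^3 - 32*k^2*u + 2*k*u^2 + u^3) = (-30*k^2 + k*u + u^2)/(-24*k^2 - 2*k*u + u^2)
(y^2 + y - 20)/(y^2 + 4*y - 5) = (y - 4)/(y - 1)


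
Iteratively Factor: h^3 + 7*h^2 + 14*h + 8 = (h + 2)*(h^2 + 5*h + 4) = (h + 2)*(h + 4)*(h + 1)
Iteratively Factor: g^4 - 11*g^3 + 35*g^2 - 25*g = (g - 5)*(g^3 - 6*g^2 + 5*g) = (g - 5)*(g - 1)*(g^2 - 5*g) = g*(g - 5)*(g - 1)*(g - 5)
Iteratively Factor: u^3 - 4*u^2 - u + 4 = (u - 1)*(u^2 - 3*u - 4) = (u - 4)*(u - 1)*(u + 1)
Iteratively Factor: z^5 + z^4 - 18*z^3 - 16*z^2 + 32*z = (z - 1)*(z^4 + 2*z^3 - 16*z^2 - 32*z) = (z - 4)*(z - 1)*(z^3 + 6*z^2 + 8*z) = (z - 4)*(z - 1)*(z + 2)*(z^2 + 4*z) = (z - 4)*(z - 1)*(z + 2)*(z + 4)*(z)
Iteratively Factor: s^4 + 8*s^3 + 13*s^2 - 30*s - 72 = (s + 3)*(s^3 + 5*s^2 - 2*s - 24) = (s + 3)*(s + 4)*(s^2 + s - 6) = (s - 2)*(s + 3)*(s + 4)*(s + 3)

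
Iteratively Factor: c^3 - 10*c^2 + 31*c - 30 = (c - 3)*(c^2 - 7*c + 10) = (c - 5)*(c - 3)*(c - 2)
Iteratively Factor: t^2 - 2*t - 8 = (t - 4)*(t + 2)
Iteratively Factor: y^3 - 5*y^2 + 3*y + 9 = (y + 1)*(y^2 - 6*y + 9) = (y - 3)*(y + 1)*(y - 3)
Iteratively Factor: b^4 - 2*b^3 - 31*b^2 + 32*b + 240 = (b + 4)*(b^3 - 6*b^2 - 7*b + 60) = (b - 5)*(b + 4)*(b^2 - b - 12) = (b - 5)*(b - 4)*(b + 4)*(b + 3)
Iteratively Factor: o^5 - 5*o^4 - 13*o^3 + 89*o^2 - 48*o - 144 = (o - 4)*(o^4 - o^3 - 17*o^2 + 21*o + 36) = (o - 4)*(o - 3)*(o^3 + 2*o^2 - 11*o - 12) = (o - 4)*(o - 3)^2*(o^2 + 5*o + 4) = (o - 4)*(o - 3)^2*(o + 4)*(o + 1)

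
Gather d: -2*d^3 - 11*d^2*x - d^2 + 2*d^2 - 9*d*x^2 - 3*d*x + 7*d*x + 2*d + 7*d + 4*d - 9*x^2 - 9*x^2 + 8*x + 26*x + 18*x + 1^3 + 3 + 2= -2*d^3 + d^2*(1 - 11*x) + d*(-9*x^2 + 4*x + 13) - 18*x^2 + 52*x + 6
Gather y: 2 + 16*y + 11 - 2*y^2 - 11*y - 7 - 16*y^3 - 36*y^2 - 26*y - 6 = -16*y^3 - 38*y^2 - 21*y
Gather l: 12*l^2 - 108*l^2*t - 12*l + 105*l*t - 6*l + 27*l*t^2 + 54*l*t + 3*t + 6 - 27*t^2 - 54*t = l^2*(12 - 108*t) + l*(27*t^2 + 159*t - 18) - 27*t^2 - 51*t + 6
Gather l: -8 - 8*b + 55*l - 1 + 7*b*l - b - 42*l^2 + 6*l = -9*b - 42*l^2 + l*(7*b + 61) - 9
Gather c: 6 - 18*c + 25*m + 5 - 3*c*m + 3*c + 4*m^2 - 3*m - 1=c*(-3*m - 15) + 4*m^2 + 22*m + 10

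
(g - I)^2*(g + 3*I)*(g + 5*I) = g^4 + 6*I*g^3 + 22*I*g + 15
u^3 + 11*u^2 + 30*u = u*(u + 5)*(u + 6)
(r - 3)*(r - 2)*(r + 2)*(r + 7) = r^4 + 4*r^3 - 25*r^2 - 16*r + 84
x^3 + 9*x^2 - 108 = (x - 3)*(x + 6)^2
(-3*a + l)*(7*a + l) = -21*a^2 + 4*a*l + l^2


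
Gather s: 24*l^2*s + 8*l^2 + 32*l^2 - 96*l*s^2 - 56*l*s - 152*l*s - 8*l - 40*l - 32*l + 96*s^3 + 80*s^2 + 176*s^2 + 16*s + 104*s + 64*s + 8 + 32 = 40*l^2 - 80*l + 96*s^3 + s^2*(256 - 96*l) + s*(24*l^2 - 208*l + 184) + 40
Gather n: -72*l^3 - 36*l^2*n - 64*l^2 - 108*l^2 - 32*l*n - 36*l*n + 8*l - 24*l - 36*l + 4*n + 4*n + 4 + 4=-72*l^3 - 172*l^2 - 52*l + n*(-36*l^2 - 68*l + 8) + 8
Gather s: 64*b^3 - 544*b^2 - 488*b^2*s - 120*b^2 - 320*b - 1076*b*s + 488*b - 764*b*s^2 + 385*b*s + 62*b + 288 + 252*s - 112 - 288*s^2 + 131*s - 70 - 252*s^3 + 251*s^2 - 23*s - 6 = 64*b^3 - 664*b^2 + 230*b - 252*s^3 + s^2*(-764*b - 37) + s*(-488*b^2 - 691*b + 360) + 100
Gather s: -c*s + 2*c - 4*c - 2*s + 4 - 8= -2*c + s*(-c - 2) - 4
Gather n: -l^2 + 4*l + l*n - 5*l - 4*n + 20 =-l^2 - l + n*(l - 4) + 20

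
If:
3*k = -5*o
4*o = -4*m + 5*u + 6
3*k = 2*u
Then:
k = 2*u/3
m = 33*u/20 + 3/2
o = -2*u/5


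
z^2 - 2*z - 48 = (z - 8)*(z + 6)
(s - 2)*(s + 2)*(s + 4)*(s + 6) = s^4 + 10*s^3 + 20*s^2 - 40*s - 96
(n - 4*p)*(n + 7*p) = n^2 + 3*n*p - 28*p^2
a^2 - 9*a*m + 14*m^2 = (a - 7*m)*(a - 2*m)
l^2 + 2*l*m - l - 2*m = (l - 1)*(l + 2*m)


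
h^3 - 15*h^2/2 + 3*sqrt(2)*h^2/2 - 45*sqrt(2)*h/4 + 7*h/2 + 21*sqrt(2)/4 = (h - 7)*(h - 1/2)*(h + 3*sqrt(2)/2)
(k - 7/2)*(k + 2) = k^2 - 3*k/2 - 7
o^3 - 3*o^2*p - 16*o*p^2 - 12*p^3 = (o - 6*p)*(o + p)*(o + 2*p)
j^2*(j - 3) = j^3 - 3*j^2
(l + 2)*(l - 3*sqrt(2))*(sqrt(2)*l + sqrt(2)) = sqrt(2)*l^3 - 6*l^2 + 3*sqrt(2)*l^2 - 18*l + 2*sqrt(2)*l - 12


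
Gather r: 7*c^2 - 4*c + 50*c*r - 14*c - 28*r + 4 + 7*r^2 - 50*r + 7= 7*c^2 - 18*c + 7*r^2 + r*(50*c - 78) + 11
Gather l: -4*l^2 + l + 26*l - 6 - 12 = -4*l^2 + 27*l - 18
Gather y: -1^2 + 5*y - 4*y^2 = -4*y^2 + 5*y - 1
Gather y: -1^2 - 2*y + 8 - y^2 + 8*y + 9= -y^2 + 6*y + 16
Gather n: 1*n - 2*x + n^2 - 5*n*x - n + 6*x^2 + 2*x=n^2 - 5*n*x + 6*x^2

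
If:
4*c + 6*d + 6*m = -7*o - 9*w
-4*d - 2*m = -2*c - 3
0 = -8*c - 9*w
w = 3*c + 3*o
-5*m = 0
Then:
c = 243/544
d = 1059/1088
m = 0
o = -315/544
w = -27/68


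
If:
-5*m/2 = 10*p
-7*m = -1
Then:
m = 1/7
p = -1/28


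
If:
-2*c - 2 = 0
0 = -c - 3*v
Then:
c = -1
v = 1/3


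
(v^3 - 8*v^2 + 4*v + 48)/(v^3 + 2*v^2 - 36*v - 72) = (v - 4)/(v + 6)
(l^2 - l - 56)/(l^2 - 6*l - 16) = (l + 7)/(l + 2)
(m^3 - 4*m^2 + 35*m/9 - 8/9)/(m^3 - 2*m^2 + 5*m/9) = (3*m^2 - 11*m + 8)/(m*(3*m - 5))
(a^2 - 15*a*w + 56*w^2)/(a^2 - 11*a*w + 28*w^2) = (-a + 8*w)/(-a + 4*w)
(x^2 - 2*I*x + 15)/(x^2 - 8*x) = (x^2 - 2*I*x + 15)/(x*(x - 8))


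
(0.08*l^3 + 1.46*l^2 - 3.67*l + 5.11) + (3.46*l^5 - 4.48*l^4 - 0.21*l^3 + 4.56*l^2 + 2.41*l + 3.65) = 3.46*l^5 - 4.48*l^4 - 0.13*l^3 + 6.02*l^2 - 1.26*l + 8.76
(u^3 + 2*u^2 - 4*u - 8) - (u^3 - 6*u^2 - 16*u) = 8*u^2 + 12*u - 8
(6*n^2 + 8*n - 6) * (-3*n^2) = -18*n^4 - 24*n^3 + 18*n^2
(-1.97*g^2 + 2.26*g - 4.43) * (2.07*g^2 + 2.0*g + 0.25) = -4.0779*g^4 + 0.7382*g^3 - 5.1426*g^2 - 8.295*g - 1.1075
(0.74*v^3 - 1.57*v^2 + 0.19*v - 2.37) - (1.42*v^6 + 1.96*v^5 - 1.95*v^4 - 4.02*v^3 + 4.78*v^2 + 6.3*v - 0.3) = -1.42*v^6 - 1.96*v^5 + 1.95*v^4 + 4.76*v^3 - 6.35*v^2 - 6.11*v - 2.07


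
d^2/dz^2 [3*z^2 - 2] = 6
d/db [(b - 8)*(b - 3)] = 2*b - 11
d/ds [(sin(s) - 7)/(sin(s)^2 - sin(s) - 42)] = -cos(s)/(sin(s) + 6)^2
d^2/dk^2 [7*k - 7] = 0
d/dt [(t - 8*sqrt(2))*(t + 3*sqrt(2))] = 2*t - 5*sqrt(2)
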